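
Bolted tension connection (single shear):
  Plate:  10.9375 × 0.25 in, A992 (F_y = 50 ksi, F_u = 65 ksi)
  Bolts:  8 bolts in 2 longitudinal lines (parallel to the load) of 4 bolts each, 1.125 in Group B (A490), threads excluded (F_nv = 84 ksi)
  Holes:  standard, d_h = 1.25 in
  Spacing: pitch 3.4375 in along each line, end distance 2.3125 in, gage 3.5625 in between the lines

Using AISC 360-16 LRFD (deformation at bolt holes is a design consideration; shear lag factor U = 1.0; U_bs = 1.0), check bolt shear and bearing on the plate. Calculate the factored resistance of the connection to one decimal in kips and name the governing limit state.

Bolt shear: A_b = π(1.125)²/4 = 0.99402 in². φR_n = 0.75 × 84 × 0.99402 × 8 × 1 = 501.0 kips.
Bearing (0.25 in plate, F_u = 65 ksi): end bolts L_c = 2.3125 − 1.25/2 = 1.6875, R_n = min(1.2×1.6875×0.25×65, 2.4×1.125×0.25×65) = 32.906 kips/bolt; interior L_c = 3.4375 − 1.25 = 2.1875, R_n = 42.656 kips/bolt. φR_n = 0.75 × (2×32.906 + 6×42.656) = 241.3 kips.
Governing: min(501.0, 241.3) = 241.3 kips → bearing.

241.3 kips (bearing governs)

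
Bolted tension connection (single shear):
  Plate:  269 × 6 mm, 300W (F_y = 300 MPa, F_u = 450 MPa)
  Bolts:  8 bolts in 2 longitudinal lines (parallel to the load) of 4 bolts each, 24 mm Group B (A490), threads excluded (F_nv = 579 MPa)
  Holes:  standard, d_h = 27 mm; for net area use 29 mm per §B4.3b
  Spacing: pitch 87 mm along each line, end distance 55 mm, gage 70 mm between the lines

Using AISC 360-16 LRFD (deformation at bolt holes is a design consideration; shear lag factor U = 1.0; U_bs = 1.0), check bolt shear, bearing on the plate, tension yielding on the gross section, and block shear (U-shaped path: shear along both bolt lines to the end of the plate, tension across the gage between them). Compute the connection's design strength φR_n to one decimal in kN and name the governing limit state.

435.8 kN (gross-section yield governs)

Bolt shear: A_b = π(24)²/4 = 452.39 mm². φR_n = 0.75 × 579 × 452.39 × 8 × 1 = 1571.6 kN.
Bearing (6 mm plate, F_u = 450 MPa): end bolts L_c = 55 − 27/2 = 41.5, R_n = min(1.2×41.5×6×450, 2.4×24×6×450) = 134.46 kN/bolt; interior L_c = 87 − 27 = 60, R_n = 155.52 kN/bolt. φR_n = 0.75 × (2×134.46 + 6×155.52) = 901.5 kN.
Tension yield (gross): A_g = 269×6 = 1614 mm². φR_n = 0.90 × 300 × 1614 = 435.8 kN.
Block shear: shear path 2×[55+3×87] = 2×316 mm, A_gv = 3792, A_nv = 2×(316 − 3.5×29)×6 = 2574 mm²; tension across gage: (70 − 1×29)×6 = 246 mm². R_n = min(0.6×450×2574, 0.6×300×3792) + 1.0×450×246 = min(694.98, 682.56) + 110.7 = 793.26 kN. φR_n = 0.75 × 793.26 = 594.9 kN.
Governing: min(1571.6, 901.5, 435.8, 594.9) = 435.8 kN → gross-section yield.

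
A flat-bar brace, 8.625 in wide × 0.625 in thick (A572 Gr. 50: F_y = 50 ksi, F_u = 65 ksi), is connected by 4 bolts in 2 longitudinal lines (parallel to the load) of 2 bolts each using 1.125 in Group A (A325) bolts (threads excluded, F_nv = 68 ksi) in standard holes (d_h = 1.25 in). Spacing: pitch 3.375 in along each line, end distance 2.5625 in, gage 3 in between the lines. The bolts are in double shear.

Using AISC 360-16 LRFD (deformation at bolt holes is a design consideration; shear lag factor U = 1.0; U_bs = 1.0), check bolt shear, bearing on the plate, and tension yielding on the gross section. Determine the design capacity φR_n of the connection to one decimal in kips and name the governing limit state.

242.6 kips (gross-section yield governs)

Bolt shear: A_b = π(1.125)²/4 = 0.99402 in². φR_n = 0.75 × 68 × 0.99402 × 4 × 2 = 405.6 kips.
Bearing (0.625 in plate, F_u = 65 ksi): end bolts L_c = 2.5625 − 1.25/2 = 1.9375, R_n = min(1.2×1.9375×0.625×65, 2.4×1.125×0.625×65) = 94.453 kips/bolt; interior L_c = 3.375 − 1.25 = 2.125, R_n = 103.59 kips/bolt. φR_n = 0.75 × (2×94.453 + 2×103.59) = 297.1 kips.
Tension yield (gross): A_g = 8.625×0.625 = 5.3906 in². φR_n = 0.90 × 50 × 5.3906 = 242.6 kips.
Governing: min(405.6, 297.1, 242.6) = 242.6 kips → gross-section yield.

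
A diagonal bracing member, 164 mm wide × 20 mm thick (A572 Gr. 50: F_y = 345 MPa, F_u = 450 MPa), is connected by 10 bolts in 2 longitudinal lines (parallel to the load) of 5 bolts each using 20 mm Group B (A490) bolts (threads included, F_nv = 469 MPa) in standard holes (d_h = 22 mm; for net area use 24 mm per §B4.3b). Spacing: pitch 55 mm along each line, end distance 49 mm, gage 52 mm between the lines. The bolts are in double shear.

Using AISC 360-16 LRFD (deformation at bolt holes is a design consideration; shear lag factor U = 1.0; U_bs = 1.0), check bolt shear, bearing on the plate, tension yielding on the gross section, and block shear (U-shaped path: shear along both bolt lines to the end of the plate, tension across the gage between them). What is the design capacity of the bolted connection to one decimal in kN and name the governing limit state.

1018.4 kN (gross-section yield governs)

Bolt shear: A_b = π(20)²/4 = 314.16 mm². φR_n = 0.75 × 469 × 314.16 × 10 × 2 = 2210.1 kN.
Bearing (20 mm plate, F_u = 450 MPa): end bolts L_c = 49 − 22/2 = 38, R_n = min(1.2×38×20×450, 2.4×20×20×450) = 410.4 kN/bolt; interior L_c = 55 − 22 = 33, R_n = 356.4 kN/bolt. φR_n = 0.75 × (2×410.4 + 8×356.4) = 2754.0 kN.
Tension yield (gross): A_g = 164×20 = 3280 mm². φR_n = 0.90 × 345 × 3280 = 1018.4 kN.
Block shear: shear path 2×[49+4×55] = 2×269 mm, A_gv = 10760, A_nv = 2×(269 − 4.5×24)×20 = 6440 mm²; tension across gage: (52 − 1×24)×20 = 560 mm². R_n = min(0.6×450×6440, 0.6×345×10760) + 1.0×450×560 = min(1738.8, 2227.3) + 252 = 1990.8 kN. φR_n = 0.75 × 1990.8 = 1493.1 kN.
Governing: min(2210.1, 2754.0, 1018.4, 1493.1) = 1018.4 kN → gross-section yield.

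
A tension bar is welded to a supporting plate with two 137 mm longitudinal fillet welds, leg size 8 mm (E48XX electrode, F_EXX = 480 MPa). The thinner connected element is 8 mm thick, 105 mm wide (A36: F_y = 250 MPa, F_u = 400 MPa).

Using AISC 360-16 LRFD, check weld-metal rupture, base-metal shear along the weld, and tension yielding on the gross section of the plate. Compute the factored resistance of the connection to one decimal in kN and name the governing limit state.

Weld metal: throat = 0.707×8 = 5.656 mm, L = 2×137 = 274 mm. φR_n = 0.75 × 0.6 × 480 × 5.656 × 274 = 334.7 kN.
Base metal shear (8 mm plate): yield φR_n = 1.0×0.6×250×8×274 = 328.8 kN; rupture φR_n = 0.75×0.6×400×8×274 = 394.6 kN; take 328.8 kN (yield).
Tension yield (gross): A_g = 105×8 = 840 mm². φR_n = 0.90 × 250 × 840 = 189.0 kN.
Governing: min(334.7, 328.8, 189.0) = 189.0 kN → gross-section yield.

189.0 kN (gross-section yield governs)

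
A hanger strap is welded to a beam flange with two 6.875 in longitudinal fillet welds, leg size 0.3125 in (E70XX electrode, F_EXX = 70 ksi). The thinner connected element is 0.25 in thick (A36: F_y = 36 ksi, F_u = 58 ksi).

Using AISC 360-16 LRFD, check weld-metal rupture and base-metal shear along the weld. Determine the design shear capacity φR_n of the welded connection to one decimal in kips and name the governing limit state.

Weld metal: throat = 0.707×0.3125 = 0.22094 in, L = 2×6.875 = 13.75 in. φR_n = 0.75 × 0.6 × 70 × 0.22094 × 13.75 = 95.7 kips.
Base metal shear (0.25 in plate): yield φR_n = 1.0×0.6×36×0.25×13.75 = 74.3 kips; rupture φR_n = 0.75×0.6×58×0.25×13.75 = 89.7 kips; take 74.3 kips (yield).
Governing: min(95.7, 74.3) = 74.3 kips → base-metal shear.

74.3 kips (base-metal shear governs)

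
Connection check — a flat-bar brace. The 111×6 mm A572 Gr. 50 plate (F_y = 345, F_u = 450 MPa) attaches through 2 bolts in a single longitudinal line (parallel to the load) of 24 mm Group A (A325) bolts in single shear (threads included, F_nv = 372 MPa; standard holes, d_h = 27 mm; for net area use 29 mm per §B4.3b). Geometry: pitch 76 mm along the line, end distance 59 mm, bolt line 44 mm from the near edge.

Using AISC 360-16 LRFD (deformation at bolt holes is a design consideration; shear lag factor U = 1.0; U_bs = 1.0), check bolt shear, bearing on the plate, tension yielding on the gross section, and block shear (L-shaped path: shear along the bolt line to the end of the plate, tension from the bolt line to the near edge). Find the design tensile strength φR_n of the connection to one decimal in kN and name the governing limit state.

Bolt shear: A_b = π(24)²/4 = 452.39 mm². φR_n = 0.75 × 372 × 452.39 × 2 × 1 = 252.4 kN.
Bearing (6 mm plate, F_u = 450 MPa): end bolts L_c = 59 − 27/2 = 45.5, R_n = min(1.2×45.5×6×450, 2.4×24×6×450) = 147.42 kN/bolt; interior L_c = 76 − 27 = 49, R_n = 155.52 kN/bolt. φR_n = 0.75 × (1×147.42 + 1×155.52) = 227.2 kN.
Tension yield (gross): A_g = 111×6 = 666 mm². φR_n = 0.90 × 345 × 666 = 206.8 kN.
Block shear: shear path 1×[59+1×76] = 1×135 mm, A_gv = 810, A_nv = 1×(135 − 1.5×29)×6 = 549 mm²; tension to near edge: (44 − 0.5×29)×6 = 177 mm². R_n = min(0.6×450×549, 0.6×345×810) + 1.0×450×177 = min(148.23, 167.67) + 79.65 = 227.88 kN. φR_n = 0.75 × 227.88 = 170.9 kN.
Governing: min(252.4, 227.2, 206.8, 170.9) = 170.9 kN → block shear.

170.9 kN (block shear governs)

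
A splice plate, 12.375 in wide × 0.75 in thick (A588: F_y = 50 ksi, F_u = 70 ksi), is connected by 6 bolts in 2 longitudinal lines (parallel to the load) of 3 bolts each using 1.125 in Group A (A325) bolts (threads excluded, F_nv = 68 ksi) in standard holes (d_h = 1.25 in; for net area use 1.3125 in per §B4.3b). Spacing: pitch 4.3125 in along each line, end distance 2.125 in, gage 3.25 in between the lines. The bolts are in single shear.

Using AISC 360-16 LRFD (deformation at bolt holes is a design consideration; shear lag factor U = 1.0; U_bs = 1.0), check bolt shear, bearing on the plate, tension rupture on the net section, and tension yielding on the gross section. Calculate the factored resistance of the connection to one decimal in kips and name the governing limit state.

Bolt shear: A_b = π(1.125)²/4 = 0.99402 in². φR_n = 0.75 × 68 × 0.99402 × 6 × 1 = 304.2 kips.
Bearing (0.75 in plate, F_u = 70 ksi): end bolts L_c = 2.125 − 1.25/2 = 1.5, R_n = min(1.2×1.5×0.75×70, 2.4×1.125×0.75×70) = 94.5 kips/bolt; interior L_c = 4.3125 − 1.25 = 3.0625, R_n = 141.75 kips/bolt. φR_n = 0.75 × (2×94.5 + 4×141.75) = 567.0 kips.
Tension rupture (net): A_n = (12.375 − 2×1.3125)×0.75 = 7.3125 in² (U = 1.0, A_e = A_n). φR_n = 0.75 × 70 × 7.3125 = 383.9 kips.
Tension yield (gross): A_g = 12.375×0.75 = 9.2813 in². φR_n = 0.90 × 50 × 9.2813 = 417.7 kips.
Governing: min(304.2, 567.0, 383.9, 417.7) = 304.2 kips → bolt shear.

304.2 kips (bolt shear governs)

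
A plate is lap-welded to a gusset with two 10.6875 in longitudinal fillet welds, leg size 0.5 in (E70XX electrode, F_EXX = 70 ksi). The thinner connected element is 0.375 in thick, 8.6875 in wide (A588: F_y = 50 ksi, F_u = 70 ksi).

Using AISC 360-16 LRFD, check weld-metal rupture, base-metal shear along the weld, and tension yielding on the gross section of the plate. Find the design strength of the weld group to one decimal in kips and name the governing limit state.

146.6 kips (gross-section yield governs)

Weld metal: throat = 0.707×0.5 = 0.3535 in, L = 2×10.6875 = 21.375 in. φR_n = 0.75 × 0.6 × 70 × 0.3535 × 21.375 = 238.0 kips.
Base metal shear (0.375 in plate): yield φR_n = 1.0×0.6×50×0.375×21.375 = 240.5 kips; rupture φR_n = 0.75×0.6×70×0.375×21.375 = 252.5 kips; take 240.5 kips (yield).
Tension yield (gross): A_g = 8.6875×0.375 = 3.2578 in². φR_n = 0.90 × 50 × 3.2578 = 146.6 kips.
Governing: min(238.0, 240.5, 146.6) = 146.6 kips → gross-section yield.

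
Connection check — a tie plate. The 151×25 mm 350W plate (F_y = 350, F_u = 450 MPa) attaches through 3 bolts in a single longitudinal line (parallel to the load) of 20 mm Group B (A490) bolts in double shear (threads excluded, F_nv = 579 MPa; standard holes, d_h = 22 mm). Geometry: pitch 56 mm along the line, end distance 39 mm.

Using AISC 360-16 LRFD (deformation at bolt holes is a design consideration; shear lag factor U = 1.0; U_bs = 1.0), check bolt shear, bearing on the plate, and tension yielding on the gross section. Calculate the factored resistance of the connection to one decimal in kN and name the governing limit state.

Bolt shear: A_b = π(20)²/4 = 314.16 mm². φR_n = 0.75 × 579 × 314.16 × 3 × 2 = 818.5 kN.
Bearing (25 mm plate, F_u = 450 MPa): end bolts L_c = 39 − 22/2 = 28, R_n = min(1.2×28×25×450, 2.4×20×25×450) = 378 kN/bolt; interior L_c = 56 − 22 = 34, R_n = 459 kN/bolt. φR_n = 0.75 × (1×378 + 2×459) = 972.0 kN.
Tension yield (gross): A_g = 151×25 = 3775 mm². φR_n = 0.90 × 350 × 3775 = 1189.1 kN.
Governing: min(818.5, 972.0, 1189.1) = 818.5 kN → bolt shear.

818.5 kN (bolt shear governs)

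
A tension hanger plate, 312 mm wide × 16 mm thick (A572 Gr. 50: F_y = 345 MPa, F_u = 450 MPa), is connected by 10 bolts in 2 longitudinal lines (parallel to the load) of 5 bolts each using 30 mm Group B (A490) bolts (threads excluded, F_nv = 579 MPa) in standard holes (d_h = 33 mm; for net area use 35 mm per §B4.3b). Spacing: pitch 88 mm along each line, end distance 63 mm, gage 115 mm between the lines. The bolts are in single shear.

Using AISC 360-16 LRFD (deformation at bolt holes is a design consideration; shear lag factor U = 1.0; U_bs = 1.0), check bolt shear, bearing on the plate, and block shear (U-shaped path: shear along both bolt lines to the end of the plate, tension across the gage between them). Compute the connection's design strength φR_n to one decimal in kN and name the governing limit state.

Bolt shear: A_b = π(30)²/4 = 706.86 mm². φR_n = 0.75 × 579 × 706.86 × 10 × 1 = 3069.5 kN.
Bearing (16 mm plate, F_u = 450 MPa): end bolts L_c = 63 − 33/2 = 46.5, R_n = min(1.2×46.5×16×450, 2.4×30×16×450) = 401.76 kN/bolt; interior L_c = 88 − 33 = 55, R_n = 475.2 kN/bolt. φR_n = 0.75 × (2×401.76 + 8×475.2) = 3453.8 kN.
Block shear: shear path 2×[63+4×88] = 2×415 mm, A_gv = 13280, A_nv = 2×(415 − 4.5×35)×16 = 8240 mm²; tension across gage: (115 − 1×35)×16 = 1280 mm². R_n = min(0.6×450×8240, 0.6×345×13280) + 1.0×450×1280 = min(2224.8, 2749) + 576 = 2800.8 kN. φR_n = 0.75 × 2800.8 = 2100.6 kN.
Governing: min(3069.5, 3453.8, 2100.6) = 2100.6 kN → block shear.

2100.6 kN (block shear governs)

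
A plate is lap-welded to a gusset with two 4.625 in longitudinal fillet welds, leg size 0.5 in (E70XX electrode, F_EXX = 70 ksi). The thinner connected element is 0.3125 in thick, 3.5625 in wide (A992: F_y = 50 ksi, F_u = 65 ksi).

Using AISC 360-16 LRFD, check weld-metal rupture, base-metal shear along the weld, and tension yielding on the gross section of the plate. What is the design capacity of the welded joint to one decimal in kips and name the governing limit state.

50.1 kips (gross-section yield governs)

Weld metal: throat = 0.707×0.5 = 0.3535 in, L = 2×4.625 = 9.25 in. φR_n = 0.75 × 0.6 × 70 × 0.3535 × 9.25 = 103.0 kips.
Base metal shear (0.3125 in plate): yield φR_n = 1.0×0.6×50×0.3125×9.25 = 86.7 kips; rupture φR_n = 0.75×0.6×65×0.3125×9.25 = 84.6 kips; take 84.6 kips (rupture).
Tension yield (gross): A_g = 3.5625×0.3125 = 1.1133 in². φR_n = 0.90 × 50 × 1.1133 = 50.1 kips.
Governing: min(103.0, 84.6, 50.1) = 50.1 kips → gross-section yield.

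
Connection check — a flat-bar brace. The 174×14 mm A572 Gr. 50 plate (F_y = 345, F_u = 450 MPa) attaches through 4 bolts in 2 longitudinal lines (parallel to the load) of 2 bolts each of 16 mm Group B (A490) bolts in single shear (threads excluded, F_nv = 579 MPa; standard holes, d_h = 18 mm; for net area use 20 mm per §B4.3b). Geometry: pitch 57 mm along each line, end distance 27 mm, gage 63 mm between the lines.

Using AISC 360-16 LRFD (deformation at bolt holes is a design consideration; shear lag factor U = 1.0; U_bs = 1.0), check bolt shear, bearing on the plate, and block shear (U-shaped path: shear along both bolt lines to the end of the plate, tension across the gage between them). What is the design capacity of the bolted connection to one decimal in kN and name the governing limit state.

Bolt shear: A_b = π(16)²/4 = 201.06 mm². φR_n = 0.75 × 579 × 201.06 × 4 × 1 = 349.2 kN.
Bearing (14 mm plate, F_u = 450 MPa): end bolts L_c = 27 − 18/2 = 18, R_n = min(1.2×18×14×450, 2.4×16×14×450) = 136.08 kN/bolt; interior L_c = 57 − 18 = 39, R_n = 241.92 kN/bolt. φR_n = 0.75 × (2×136.08 + 2×241.92) = 567.0 kN.
Block shear: shear path 2×[27+1×57] = 2×84 mm, A_gv = 2352, A_nv = 2×(84 − 1.5×20)×14 = 1512 mm²; tension across gage: (63 − 1×20)×14 = 602 mm². R_n = min(0.6×450×1512, 0.6×345×2352) + 1.0×450×602 = min(408.24, 486.86) + 270.9 = 679.14 kN. φR_n = 0.75 × 679.14 = 509.4 kN.
Governing: min(349.2, 567.0, 509.4) = 349.2 kN → bolt shear.

349.2 kN (bolt shear governs)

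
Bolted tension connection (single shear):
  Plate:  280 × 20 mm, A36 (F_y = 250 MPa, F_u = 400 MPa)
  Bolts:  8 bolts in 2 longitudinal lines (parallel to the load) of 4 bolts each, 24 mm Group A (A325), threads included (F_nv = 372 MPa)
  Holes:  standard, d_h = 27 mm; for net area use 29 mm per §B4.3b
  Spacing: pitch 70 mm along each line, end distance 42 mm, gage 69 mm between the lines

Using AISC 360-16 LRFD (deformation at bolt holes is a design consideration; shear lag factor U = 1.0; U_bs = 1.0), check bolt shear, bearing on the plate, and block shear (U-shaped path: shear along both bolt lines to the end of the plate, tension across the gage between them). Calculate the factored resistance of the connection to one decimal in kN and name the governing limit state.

Bolt shear: A_b = π(24)²/4 = 452.39 mm². φR_n = 0.75 × 372 × 452.39 × 8 × 1 = 1009.7 kN.
Bearing (20 mm plate, F_u = 400 MPa): end bolts L_c = 42 − 27/2 = 28.5, R_n = min(1.2×28.5×20×400, 2.4×24×20×400) = 273.6 kN/bolt; interior L_c = 70 − 27 = 43, R_n = 412.8 kN/bolt. φR_n = 0.75 × (2×273.6 + 6×412.8) = 2268.0 kN.
Block shear: shear path 2×[42+3×70] = 2×252 mm, A_gv = 10080, A_nv = 2×(252 − 3.5×29)×20 = 6020 mm²; tension across gage: (69 − 1×29)×20 = 800 mm². R_n = min(0.6×400×6020, 0.6×250×10080) + 1.0×400×800 = min(1444.8, 1512) + 320 = 1764.8 kN. φR_n = 0.75 × 1764.8 = 1323.6 kN.
Governing: min(1009.7, 2268.0, 1323.6) = 1009.7 kN → bolt shear.

1009.7 kN (bolt shear governs)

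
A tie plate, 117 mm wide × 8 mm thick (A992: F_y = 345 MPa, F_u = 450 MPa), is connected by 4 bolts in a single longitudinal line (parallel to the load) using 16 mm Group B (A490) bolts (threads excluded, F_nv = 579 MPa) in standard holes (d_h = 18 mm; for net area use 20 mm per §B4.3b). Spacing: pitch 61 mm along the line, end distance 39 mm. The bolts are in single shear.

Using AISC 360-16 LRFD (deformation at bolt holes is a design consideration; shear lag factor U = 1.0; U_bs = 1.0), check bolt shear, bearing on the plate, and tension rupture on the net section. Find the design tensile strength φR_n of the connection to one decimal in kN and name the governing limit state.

Bolt shear: A_b = π(16)²/4 = 201.06 mm². φR_n = 0.75 × 579 × 201.06 × 4 × 1 = 349.2 kN.
Bearing (8 mm plate, F_u = 450 MPa): end bolts L_c = 39 − 18/2 = 30, R_n = min(1.2×30×8×450, 2.4×16×8×450) = 129.6 kN/bolt; interior L_c = 61 − 18 = 43, R_n = 138.24 kN/bolt. φR_n = 0.75 × (1×129.6 + 3×138.24) = 408.2 kN.
Tension rupture (net): A_n = (117 − 1×20)×8 = 776 mm² (U = 1.0, A_e = A_n). φR_n = 0.75 × 450 × 776 = 261.9 kN.
Governing: min(349.2, 408.2, 261.9) = 261.9 kN → net-section rupture.

261.9 kN (net-section rupture governs)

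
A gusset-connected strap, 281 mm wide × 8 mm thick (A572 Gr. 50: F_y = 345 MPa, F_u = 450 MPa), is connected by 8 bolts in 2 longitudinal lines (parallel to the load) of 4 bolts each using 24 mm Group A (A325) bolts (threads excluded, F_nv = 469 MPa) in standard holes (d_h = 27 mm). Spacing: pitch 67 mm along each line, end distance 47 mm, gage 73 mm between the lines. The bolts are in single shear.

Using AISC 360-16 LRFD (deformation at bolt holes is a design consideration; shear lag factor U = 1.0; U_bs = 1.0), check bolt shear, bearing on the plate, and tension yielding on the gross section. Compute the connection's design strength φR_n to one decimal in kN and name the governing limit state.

698.0 kN (gross-section yield governs)

Bolt shear: A_b = π(24)²/4 = 452.39 mm². φR_n = 0.75 × 469 × 452.39 × 8 × 1 = 1273.0 kN.
Bearing (8 mm plate, F_u = 450 MPa): end bolts L_c = 47 − 27/2 = 33.5, R_n = min(1.2×33.5×8×450, 2.4×24×8×450) = 144.72 kN/bolt; interior L_c = 67 − 27 = 40, R_n = 172.8 kN/bolt. φR_n = 0.75 × (2×144.72 + 6×172.8) = 994.7 kN.
Tension yield (gross): A_g = 281×8 = 2248 mm². φR_n = 0.90 × 345 × 2248 = 698.0 kN.
Governing: min(1273.0, 994.7, 698.0) = 698.0 kN → gross-section yield.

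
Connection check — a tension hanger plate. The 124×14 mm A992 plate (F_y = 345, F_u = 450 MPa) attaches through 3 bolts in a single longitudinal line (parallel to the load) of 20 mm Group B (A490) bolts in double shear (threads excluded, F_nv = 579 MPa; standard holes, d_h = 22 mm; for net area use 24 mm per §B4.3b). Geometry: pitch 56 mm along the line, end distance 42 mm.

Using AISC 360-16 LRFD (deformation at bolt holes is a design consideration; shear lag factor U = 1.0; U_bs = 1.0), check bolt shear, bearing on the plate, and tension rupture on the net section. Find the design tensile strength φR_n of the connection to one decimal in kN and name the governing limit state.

Bolt shear: A_b = π(20)²/4 = 314.16 mm². φR_n = 0.75 × 579 × 314.16 × 3 × 2 = 818.5 kN.
Bearing (14 mm plate, F_u = 450 MPa): end bolts L_c = 42 − 22/2 = 31, R_n = min(1.2×31×14×450, 2.4×20×14×450) = 234.36 kN/bolt; interior L_c = 56 − 22 = 34, R_n = 257.04 kN/bolt. φR_n = 0.75 × (1×234.36 + 2×257.04) = 561.3 kN.
Tension rupture (net): A_n = (124 − 1×24)×14 = 1400 mm² (U = 1.0, A_e = A_n). φR_n = 0.75 × 450 × 1400 = 472.5 kN.
Governing: min(818.5, 561.3, 472.5) = 472.5 kN → net-section rupture.

472.5 kN (net-section rupture governs)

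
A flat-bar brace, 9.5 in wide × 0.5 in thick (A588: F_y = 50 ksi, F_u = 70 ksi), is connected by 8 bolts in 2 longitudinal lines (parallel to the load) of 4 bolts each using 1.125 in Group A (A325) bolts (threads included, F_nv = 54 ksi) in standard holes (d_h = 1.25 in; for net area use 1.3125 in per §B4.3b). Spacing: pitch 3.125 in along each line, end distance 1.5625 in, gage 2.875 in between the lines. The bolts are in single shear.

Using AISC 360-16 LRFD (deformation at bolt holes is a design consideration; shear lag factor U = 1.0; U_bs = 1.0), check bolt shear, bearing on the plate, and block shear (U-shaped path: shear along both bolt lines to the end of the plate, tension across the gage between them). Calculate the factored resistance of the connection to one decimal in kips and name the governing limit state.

240.8 kips (block shear governs)

Bolt shear: A_b = π(1.125)²/4 = 0.99402 in². φR_n = 0.75 × 54 × 0.99402 × 8 × 1 = 322.1 kips.
Bearing (0.5 in plate, F_u = 70 ksi): end bolts L_c = 1.5625 − 1.25/2 = 0.9375, R_n = min(1.2×0.9375×0.5×70, 2.4×1.125×0.5×70) = 39.375 kips/bolt; interior L_c = 3.125 − 1.25 = 1.875, R_n = 78.75 kips/bolt. φR_n = 0.75 × (2×39.375 + 6×78.75) = 413.4 kips.
Block shear: shear path 2×[1.5625+3×3.125] = 2×10.9375 in, A_gv = 10.938, A_nv = 2×(10.9375 − 3.5×1.3125)×0.5 = 6.3438 in²; tension across gage: (2.875 − 1×1.3125)×0.5 = 0.78125 in². R_n = min(0.6×70×6.3438, 0.6×50×10.938) + 1.0×70×0.78125 = min(266.44, 328.14) + 54.688 = 321.13 kips. φR_n = 0.75 × 321.13 = 240.8 kips.
Governing: min(322.1, 413.4, 240.8) = 240.8 kips → block shear.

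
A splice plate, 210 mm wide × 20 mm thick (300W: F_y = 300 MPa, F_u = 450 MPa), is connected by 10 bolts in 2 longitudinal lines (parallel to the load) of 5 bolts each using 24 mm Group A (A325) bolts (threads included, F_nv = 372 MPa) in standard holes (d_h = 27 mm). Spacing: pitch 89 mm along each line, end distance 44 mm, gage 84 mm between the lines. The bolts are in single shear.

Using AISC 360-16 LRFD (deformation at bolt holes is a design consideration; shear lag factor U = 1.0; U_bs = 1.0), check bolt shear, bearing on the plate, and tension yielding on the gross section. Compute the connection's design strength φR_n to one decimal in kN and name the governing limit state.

Bolt shear: A_b = π(24)²/4 = 452.39 mm². φR_n = 0.75 × 372 × 452.39 × 10 × 1 = 1262.2 kN.
Bearing (20 mm plate, F_u = 450 MPa): end bolts L_c = 44 − 27/2 = 30.5, R_n = min(1.2×30.5×20×450, 2.4×24×20×450) = 329.4 kN/bolt; interior L_c = 89 − 27 = 62, R_n = 518.4 kN/bolt. φR_n = 0.75 × (2×329.4 + 8×518.4) = 3604.5 kN.
Tension yield (gross): A_g = 210×20 = 4200 mm². φR_n = 0.90 × 300 × 4200 = 1134.0 kN.
Governing: min(1262.2, 3604.5, 1134.0) = 1134.0 kN → gross-section yield.

1134.0 kN (gross-section yield governs)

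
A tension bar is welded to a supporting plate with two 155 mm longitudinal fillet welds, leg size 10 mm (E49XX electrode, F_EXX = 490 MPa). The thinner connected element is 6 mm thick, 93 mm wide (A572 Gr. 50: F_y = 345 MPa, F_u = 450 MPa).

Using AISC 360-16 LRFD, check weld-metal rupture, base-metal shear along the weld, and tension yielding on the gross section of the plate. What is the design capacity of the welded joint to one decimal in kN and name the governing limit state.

Weld metal: throat = 0.707×10 = 7.07 mm, L = 2×155 = 310 mm. φR_n = 0.75 × 0.6 × 490 × 7.07 × 310 = 483.3 kN.
Base metal shear (6 mm plate): yield φR_n = 1.0×0.6×345×6×310 = 385.0 kN; rupture φR_n = 0.75×0.6×450×6×310 = 376.7 kN; take 376.7 kN (rupture).
Tension yield (gross): A_g = 93×6 = 558 mm². φR_n = 0.90 × 345 × 558 = 173.3 kN.
Governing: min(483.3, 376.7, 173.3) = 173.3 kN → gross-section yield.

173.3 kN (gross-section yield governs)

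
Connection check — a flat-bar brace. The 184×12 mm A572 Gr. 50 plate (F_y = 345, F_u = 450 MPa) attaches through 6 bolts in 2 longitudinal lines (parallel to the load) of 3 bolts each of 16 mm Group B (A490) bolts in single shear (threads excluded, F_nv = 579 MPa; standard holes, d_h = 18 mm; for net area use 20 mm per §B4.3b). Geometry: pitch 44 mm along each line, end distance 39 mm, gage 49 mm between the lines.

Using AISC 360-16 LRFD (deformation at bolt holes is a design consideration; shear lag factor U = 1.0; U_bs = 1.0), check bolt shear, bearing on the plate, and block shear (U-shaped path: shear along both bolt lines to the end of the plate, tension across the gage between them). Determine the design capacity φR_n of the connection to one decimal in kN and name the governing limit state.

Bolt shear: A_b = π(16)²/4 = 201.06 mm². φR_n = 0.75 × 579 × 201.06 × 6 × 1 = 523.9 kN.
Bearing (12 mm plate, F_u = 450 MPa): end bolts L_c = 39 − 18/2 = 30, R_n = min(1.2×30×12×450, 2.4×16×12×450) = 194.4 kN/bolt; interior L_c = 44 − 18 = 26, R_n = 168.48 kN/bolt. φR_n = 0.75 × (2×194.4 + 4×168.48) = 797.0 kN.
Block shear: shear path 2×[39+2×44] = 2×127 mm, A_gv = 3048, A_nv = 2×(127 − 2.5×20)×12 = 1848 mm²; tension across gage: (49 − 1×20)×12 = 348 mm². R_n = min(0.6×450×1848, 0.6×345×3048) + 1.0×450×348 = min(498.96, 630.94) + 156.6 = 655.56 kN. φR_n = 0.75 × 655.56 = 491.7 kN.
Governing: min(523.9, 797.0, 491.7) = 491.7 kN → block shear.

491.7 kN (block shear governs)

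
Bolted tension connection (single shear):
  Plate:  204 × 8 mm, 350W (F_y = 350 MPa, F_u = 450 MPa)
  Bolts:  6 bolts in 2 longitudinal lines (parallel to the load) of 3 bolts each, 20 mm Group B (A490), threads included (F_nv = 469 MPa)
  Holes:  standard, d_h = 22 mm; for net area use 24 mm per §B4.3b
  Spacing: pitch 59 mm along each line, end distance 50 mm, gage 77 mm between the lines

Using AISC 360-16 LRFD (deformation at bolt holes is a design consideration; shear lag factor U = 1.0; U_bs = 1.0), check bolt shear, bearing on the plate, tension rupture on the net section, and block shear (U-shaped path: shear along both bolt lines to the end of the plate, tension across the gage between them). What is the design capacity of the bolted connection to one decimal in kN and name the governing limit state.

421.2 kN (net-section rupture governs)

Bolt shear: A_b = π(20)²/4 = 314.16 mm². φR_n = 0.75 × 469 × 314.16 × 6 × 1 = 663.0 kN.
Bearing (8 mm plate, F_u = 450 MPa): end bolts L_c = 50 − 22/2 = 39, R_n = min(1.2×39×8×450, 2.4×20×8×450) = 168.48 kN/bolt; interior L_c = 59 − 22 = 37, R_n = 159.84 kN/bolt. φR_n = 0.75 × (2×168.48 + 4×159.84) = 732.2 kN.
Tension rupture (net): A_n = (204 − 2×24)×8 = 1248 mm² (U = 1.0, A_e = A_n). φR_n = 0.75 × 450 × 1248 = 421.2 kN.
Block shear: shear path 2×[50+2×59] = 2×168 mm, A_gv = 2688, A_nv = 2×(168 − 2.5×24)×8 = 1728 mm²; tension across gage: (77 − 1×24)×8 = 424 mm². R_n = min(0.6×450×1728, 0.6×350×2688) + 1.0×450×424 = min(466.56, 564.48) + 190.8 = 657.36 kN. φR_n = 0.75 × 657.36 = 493.0 kN.
Governing: min(663.0, 732.2, 421.2, 493.0) = 421.2 kN → net-section rupture.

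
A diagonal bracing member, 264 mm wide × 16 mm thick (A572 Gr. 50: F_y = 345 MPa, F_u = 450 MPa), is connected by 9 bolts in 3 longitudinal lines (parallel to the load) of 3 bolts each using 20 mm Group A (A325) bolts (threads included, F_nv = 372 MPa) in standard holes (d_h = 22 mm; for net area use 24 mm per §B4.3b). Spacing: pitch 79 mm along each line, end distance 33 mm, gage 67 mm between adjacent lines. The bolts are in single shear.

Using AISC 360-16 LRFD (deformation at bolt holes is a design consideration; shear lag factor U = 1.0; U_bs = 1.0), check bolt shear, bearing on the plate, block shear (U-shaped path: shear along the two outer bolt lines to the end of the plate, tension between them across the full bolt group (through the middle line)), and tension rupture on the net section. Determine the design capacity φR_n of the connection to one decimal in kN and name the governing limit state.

788.9 kN (bolt shear governs)

Bolt shear: A_b = π(20)²/4 = 314.16 mm². φR_n = 0.75 × 372 × 314.16 × 9 × 1 = 788.9 kN.
Bearing (16 mm plate, F_u = 450 MPa): end bolts L_c = 33 − 22/2 = 22, R_n = min(1.2×22×16×450, 2.4×20×16×450) = 190.08 kN/bolt; interior L_c = 79 − 22 = 57, R_n = 345.6 kN/bolt. φR_n = 0.75 × (3×190.08 + 6×345.6) = 1982.9 kN.
Block shear: shear path 2×[33+2×79] = 2×191 mm, A_gv = 6112, A_nv = 2×(191 − 2.5×24)×16 = 4192 mm²; tension across gage: (134 − 2×24)×16 = 1376 mm². R_n = min(0.6×450×4192, 0.6×345×6112) + 1.0×450×1376 = min(1131.8, 1265.2) + 619.2 = 1751 kN. φR_n = 0.75 × 1751 = 1313.3 kN.
Tension rupture (net): A_n = (264 − 3×24)×16 = 3072 mm² (U = 1.0, A_e = A_n). φR_n = 0.75 × 450 × 3072 = 1036.8 kN.
Governing: min(788.9, 1982.9, 1313.3, 1036.8) = 788.9 kN → bolt shear.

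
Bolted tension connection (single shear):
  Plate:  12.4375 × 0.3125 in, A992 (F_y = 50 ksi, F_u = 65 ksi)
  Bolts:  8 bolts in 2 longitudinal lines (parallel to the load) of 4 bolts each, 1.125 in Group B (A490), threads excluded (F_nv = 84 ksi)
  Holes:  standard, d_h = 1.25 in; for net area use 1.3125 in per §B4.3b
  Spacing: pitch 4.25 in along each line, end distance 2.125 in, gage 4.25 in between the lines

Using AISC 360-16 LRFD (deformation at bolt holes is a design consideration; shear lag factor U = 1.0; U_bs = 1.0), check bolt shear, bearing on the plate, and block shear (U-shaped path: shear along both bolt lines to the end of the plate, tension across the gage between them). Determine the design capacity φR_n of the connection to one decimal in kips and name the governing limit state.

Bolt shear: A_b = π(1.125)²/4 = 0.99402 in². φR_n = 0.75 × 84 × 0.99402 × 8 × 1 = 501.0 kips.
Bearing (0.3125 in plate, F_u = 65 ksi): end bolts L_c = 2.125 − 1.25/2 = 1.5, R_n = min(1.2×1.5×0.3125×65, 2.4×1.125×0.3125×65) = 36.563 kips/bolt; interior L_c = 4.25 − 1.25 = 3, R_n = 54.844 kips/bolt. φR_n = 0.75 × (2×36.563 + 6×54.844) = 301.6 kips.
Block shear: shear path 2×[2.125+3×4.25] = 2×14.875 in, A_gv = 9.2969, A_nv = 2×(14.875 − 3.5×1.3125)×0.3125 = 6.4258 in²; tension across gage: (4.25 − 1×1.3125)×0.3125 = 0.91797 in². R_n = min(0.6×65×6.4258, 0.6×50×9.2969) + 1.0×65×0.91797 = min(250.61, 278.91) + 59.668 = 310.28 kips. φR_n = 0.75 × 310.28 = 232.7 kips.
Governing: min(501.0, 301.6, 232.7) = 232.7 kips → block shear.

232.7 kips (block shear governs)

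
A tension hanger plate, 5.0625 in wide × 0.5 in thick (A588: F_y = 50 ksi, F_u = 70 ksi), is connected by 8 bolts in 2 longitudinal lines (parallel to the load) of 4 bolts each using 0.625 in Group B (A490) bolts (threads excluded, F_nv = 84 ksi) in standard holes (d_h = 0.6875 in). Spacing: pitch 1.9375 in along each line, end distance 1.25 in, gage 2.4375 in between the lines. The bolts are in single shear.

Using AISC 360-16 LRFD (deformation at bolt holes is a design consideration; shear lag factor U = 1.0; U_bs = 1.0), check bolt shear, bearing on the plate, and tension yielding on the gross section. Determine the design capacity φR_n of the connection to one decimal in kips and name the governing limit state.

113.9 kips (gross-section yield governs)

Bolt shear: A_b = π(0.625)²/4 = 0.3068 in². φR_n = 0.75 × 84 × 0.3068 × 8 × 1 = 154.6 kips.
Bearing (0.5 in plate, F_u = 70 ksi): end bolts L_c = 1.25 − 0.6875/2 = 0.90625, R_n = min(1.2×0.90625×0.5×70, 2.4×0.625×0.5×70) = 38.063 kips/bolt; interior L_c = 1.9375 − 0.6875 = 1.25, R_n = 52.5 kips/bolt. φR_n = 0.75 × (2×38.063 + 6×52.5) = 293.3 kips.
Tension yield (gross): A_g = 5.0625×0.5 = 2.5313 in². φR_n = 0.90 × 50 × 2.5313 = 113.9 kips.
Governing: min(154.6, 293.3, 113.9) = 113.9 kips → gross-section yield.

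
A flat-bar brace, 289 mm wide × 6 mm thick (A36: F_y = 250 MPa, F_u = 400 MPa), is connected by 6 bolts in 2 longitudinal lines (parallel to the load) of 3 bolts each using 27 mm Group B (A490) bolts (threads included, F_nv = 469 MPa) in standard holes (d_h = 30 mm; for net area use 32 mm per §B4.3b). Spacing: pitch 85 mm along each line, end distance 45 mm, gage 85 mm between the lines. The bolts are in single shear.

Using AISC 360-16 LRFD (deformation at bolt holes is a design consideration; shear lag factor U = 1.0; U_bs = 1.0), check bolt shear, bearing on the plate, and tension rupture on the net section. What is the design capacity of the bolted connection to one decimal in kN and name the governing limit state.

405.0 kN (net-section rupture governs)

Bolt shear: A_b = π(27)²/4 = 572.56 mm². φR_n = 0.75 × 469 × 572.56 × 6 × 1 = 1208.4 kN.
Bearing (6 mm plate, F_u = 400 MPa): end bolts L_c = 45 − 30/2 = 30, R_n = min(1.2×30×6×400, 2.4×27×6×400) = 86.4 kN/bolt; interior L_c = 85 − 30 = 55, R_n = 155.52 kN/bolt. φR_n = 0.75 × (2×86.4 + 4×155.52) = 596.2 kN.
Tension rupture (net): A_n = (289 − 2×32)×6 = 1350 mm² (U = 1.0, A_e = A_n). φR_n = 0.75 × 400 × 1350 = 405.0 kN.
Governing: min(1208.4, 596.2, 405.0) = 405.0 kN → net-section rupture.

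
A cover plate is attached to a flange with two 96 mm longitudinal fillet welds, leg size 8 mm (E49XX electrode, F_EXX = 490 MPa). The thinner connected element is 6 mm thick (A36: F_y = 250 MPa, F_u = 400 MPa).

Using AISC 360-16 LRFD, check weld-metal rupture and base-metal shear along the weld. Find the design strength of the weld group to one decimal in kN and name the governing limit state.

Weld metal: throat = 0.707×8 = 5.656 mm, L = 2×96 = 192 mm. φR_n = 0.75 × 0.6 × 490 × 5.656 × 192 = 239.5 kN.
Base metal shear (6 mm plate): yield φR_n = 1.0×0.6×250×6×192 = 172.8 kN; rupture φR_n = 0.75×0.6×400×6×192 = 207.4 kN; take 172.8 kN (yield).
Governing: min(239.5, 172.8) = 172.8 kN → base-metal shear.

172.8 kN (base-metal shear governs)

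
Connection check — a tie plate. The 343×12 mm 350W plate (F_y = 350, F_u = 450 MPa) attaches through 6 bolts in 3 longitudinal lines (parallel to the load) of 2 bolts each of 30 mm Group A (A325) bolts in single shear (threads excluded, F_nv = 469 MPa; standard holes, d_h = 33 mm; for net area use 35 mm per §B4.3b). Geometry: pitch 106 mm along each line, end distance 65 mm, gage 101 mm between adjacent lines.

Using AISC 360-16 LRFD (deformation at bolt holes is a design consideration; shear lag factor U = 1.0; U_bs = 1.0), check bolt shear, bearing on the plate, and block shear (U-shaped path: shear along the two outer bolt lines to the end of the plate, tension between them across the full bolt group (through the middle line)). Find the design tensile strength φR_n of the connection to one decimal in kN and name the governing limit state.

1110.5 kN (block shear governs)

Bolt shear: A_b = π(30)²/4 = 706.86 mm². φR_n = 0.75 × 469 × 706.86 × 6 × 1 = 1491.8 kN.
Bearing (12 mm plate, F_u = 450 MPa): end bolts L_c = 65 − 33/2 = 48.5, R_n = min(1.2×48.5×12×450, 2.4×30×12×450) = 314.28 kN/bolt; interior L_c = 106 − 33 = 73, R_n = 388.8 kN/bolt. φR_n = 0.75 × (3×314.28 + 3×388.8) = 1581.9 kN.
Block shear: shear path 2×[65+1×106] = 2×171 mm, A_gv = 4104, A_nv = 2×(171 − 1.5×35)×12 = 2844 mm²; tension across gage: (202 − 2×35)×12 = 1584 mm². R_n = min(0.6×450×2844, 0.6×350×4104) + 1.0×450×1584 = min(767.88, 861.84) + 712.8 = 1480.7 kN. φR_n = 0.75 × 1480.7 = 1110.5 kN.
Governing: min(1491.8, 1581.9, 1110.5) = 1110.5 kN → block shear.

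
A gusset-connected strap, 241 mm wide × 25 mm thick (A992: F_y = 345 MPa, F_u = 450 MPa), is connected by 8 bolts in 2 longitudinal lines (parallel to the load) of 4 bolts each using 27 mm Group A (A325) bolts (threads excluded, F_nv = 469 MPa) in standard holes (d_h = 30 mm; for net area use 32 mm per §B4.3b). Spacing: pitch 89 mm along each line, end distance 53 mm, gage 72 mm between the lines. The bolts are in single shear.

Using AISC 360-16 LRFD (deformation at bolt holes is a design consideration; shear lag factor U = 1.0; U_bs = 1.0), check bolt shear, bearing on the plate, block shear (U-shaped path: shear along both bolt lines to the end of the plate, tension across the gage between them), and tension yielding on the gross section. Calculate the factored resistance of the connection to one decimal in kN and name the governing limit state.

1611.2 kN (bolt shear governs)

Bolt shear: A_b = π(27)²/4 = 572.56 mm². φR_n = 0.75 × 469 × 572.56 × 8 × 1 = 1611.2 kN.
Bearing (25 mm plate, F_u = 450 MPa): end bolts L_c = 53 − 30/2 = 38, R_n = min(1.2×38×25×450, 2.4×27×25×450) = 513 kN/bolt; interior L_c = 89 − 30 = 59, R_n = 729 kN/bolt. φR_n = 0.75 × (2×513 + 6×729) = 4050.0 kN.
Block shear: shear path 2×[53+3×89] = 2×320 mm, A_gv = 16000, A_nv = 2×(320 − 3.5×32)×25 = 10400 mm²; tension across gage: (72 − 1×32)×25 = 1000 mm². R_n = min(0.6×450×10400, 0.6×345×16000) + 1.0×450×1000 = min(2808, 3312) + 450 = 3258 kN. φR_n = 0.75 × 3258 = 2443.5 kN.
Tension yield (gross): A_g = 241×25 = 6025 mm². φR_n = 0.90 × 345 × 6025 = 1870.8 kN.
Governing: min(1611.2, 4050.0, 2443.5, 1870.8) = 1611.2 kN → bolt shear.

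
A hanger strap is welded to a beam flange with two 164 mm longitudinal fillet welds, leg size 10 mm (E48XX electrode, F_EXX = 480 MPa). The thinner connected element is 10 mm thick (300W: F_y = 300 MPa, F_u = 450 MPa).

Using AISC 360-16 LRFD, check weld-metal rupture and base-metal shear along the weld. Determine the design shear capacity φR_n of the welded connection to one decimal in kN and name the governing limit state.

Weld metal: throat = 0.707×10 = 7.07 mm, L = 2×164 = 328 mm. φR_n = 0.75 × 0.6 × 480 × 7.07 × 328 = 500.9 kN.
Base metal shear (10 mm plate): yield φR_n = 1.0×0.6×300×10×328 = 590.4 kN; rupture φR_n = 0.75×0.6×450×10×328 = 664.2 kN; take 590.4 kN (yield).
Governing: min(500.9, 590.4) = 500.9 kN → weld metal.

500.9 kN (weld metal governs)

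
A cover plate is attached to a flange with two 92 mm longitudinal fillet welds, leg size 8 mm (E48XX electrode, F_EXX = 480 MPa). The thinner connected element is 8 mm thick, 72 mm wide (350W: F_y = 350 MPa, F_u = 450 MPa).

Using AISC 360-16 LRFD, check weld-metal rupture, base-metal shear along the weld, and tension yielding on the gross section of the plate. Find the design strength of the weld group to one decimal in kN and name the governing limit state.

Weld metal: throat = 0.707×8 = 5.656 mm, L = 2×92 = 184 mm. φR_n = 0.75 × 0.6 × 480 × 5.656 × 184 = 224.8 kN.
Base metal shear (8 mm plate): yield φR_n = 1.0×0.6×350×8×184 = 309.1 kN; rupture φR_n = 0.75×0.6×450×8×184 = 298.1 kN; take 298.1 kN (rupture).
Tension yield (gross): A_g = 72×8 = 576 mm². φR_n = 0.90 × 350 × 576 = 181.4 kN.
Governing: min(224.8, 298.1, 181.4) = 181.4 kN → gross-section yield.

181.4 kN (gross-section yield governs)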